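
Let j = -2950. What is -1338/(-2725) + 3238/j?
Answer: -97529/160775 ≈ -0.60662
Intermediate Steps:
-1338/(-2725) + 3238/j = -1338/(-2725) + 3238/(-2950) = -1338*(-1/2725) + 3238*(-1/2950) = 1338/2725 - 1619/1475 = -97529/160775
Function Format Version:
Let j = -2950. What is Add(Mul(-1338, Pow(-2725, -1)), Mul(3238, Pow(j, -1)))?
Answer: Rational(-97529, 160775) ≈ -0.60662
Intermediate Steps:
Add(Mul(-1338, Pow(-2725, -1)), Mul(3238, Pow(j, -1))) = Add(Mul(-1338, Pow(-2725, -1)), Mul(3238, Pow(-2950, -1))) = Add(Mul(-1338, Rational(-1, 2725)), Mul(3238, Rational(-1, 2950))) = Add(Rational(1338, 2725), Rational(-1619, 1475)) = Rational(-97529, 160775)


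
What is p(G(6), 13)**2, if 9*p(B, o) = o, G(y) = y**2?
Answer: 169/81 ≈ 2.0864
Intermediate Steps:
p(B, o) = o/9
p(G(6), 13)**2 = ((1/9)*13)**2 = (13/9)**2 = 169/81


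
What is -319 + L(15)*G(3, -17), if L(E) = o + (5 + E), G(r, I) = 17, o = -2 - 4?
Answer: -81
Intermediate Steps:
o = -6
L(E) = -1 + E (L(E) = -6 + (5 + E) = -1 + E)
-319 + L(15)*G(3, -17) = -319 + (-1 + 15)*17 = -319 + 14*17 = -319 + 238 = -81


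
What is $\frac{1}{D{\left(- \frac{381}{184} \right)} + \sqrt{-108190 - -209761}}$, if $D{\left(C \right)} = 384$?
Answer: $\frac{128}{15295} - \frac{\sqrt{101571}}{45885} \approx 0.0014231$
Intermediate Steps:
$\frac{1}{D{\left(- \frac{381}{184} \right)} + \sqrt{-108190 - -209761}} = \frac{1}{384 + \sqrt{-108190 - -209761}} = \frac{1}{384 + \sqrt{-108190 + 209761}} = \frac{1}{384 + \sqrt{101571}}$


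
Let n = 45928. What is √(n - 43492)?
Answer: 2*√609 ≈ 49.356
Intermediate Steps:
√(n - 43492) = √(45928 - 43492) = √2436 = 2*√609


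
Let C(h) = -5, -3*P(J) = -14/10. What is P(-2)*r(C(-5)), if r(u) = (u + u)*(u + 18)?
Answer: -182/3 ≈ -60.667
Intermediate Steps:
P(J) = 7/15 (P(J) = -(-14)/(3*10) = -⅓*(-7/5) = 7/15)
r(u) = 2*u*(18 + u) (r(u) = (2*u)*(18 + u) = 2*u*(18 + u))
P(-2)*r(C(-5)) = 7*(2*(-5)*(18 - 5))/15 = 7*(2*(-5)*13)/15 = (7/15)*(-130) = -182/3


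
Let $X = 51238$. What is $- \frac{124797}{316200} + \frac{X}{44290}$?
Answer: $\frac{20929797}{27459800} \approx 0.7622$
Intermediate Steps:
$- \frac{124797}{316200} + \frac{X}{44290} = - \frac{124797}{316200} + \frac{51238}{44290} = \left(-124797\right) \frac{1}{316200} + 51238 \cdot \frac{1}{44290} = - \frac{2447}{6200} + \frac{25619}{22145} = \frac{20929797}{27459800}$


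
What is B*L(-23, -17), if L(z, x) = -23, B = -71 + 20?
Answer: 1173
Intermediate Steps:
B = -51
B*L(-23, -17) = -51*(-23) = 1173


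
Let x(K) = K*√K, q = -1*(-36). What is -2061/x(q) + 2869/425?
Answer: -28469/10200 ≈ -2.7911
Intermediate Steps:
q = 36
x(K) = K^(3/2)
-2061/x(q) + 2869/425 = -2061/(36^(3/2)) + 2869/425 = -2061/216 + 2869*(1/425) = -2061*1/216 + 2869/425 = -229/24 + 2869/425 = -28469/10200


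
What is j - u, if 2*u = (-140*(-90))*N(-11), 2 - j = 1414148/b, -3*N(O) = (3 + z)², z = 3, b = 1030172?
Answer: 19470412349/257543 ≈ 75601.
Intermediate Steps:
N(O) = -12 (N(O) = -(3 + 3)²/3 = -⅓*6² = -⅓*36 = -12)
j = 161549/257543 (j = 2 - 1414148/1030172 = 2 - 1*353537/257543 = 2 - 353537/257543 = 161549/257543 ≈ 0.62727)
u = -75600 (u = (-140*(-90)*(-12))/2 = (12600*(-12))/2 = (½)*(-151200) = -75600)
j - u = 161549/257543 - 1*(-75600) = 161549/257543 + 75600 = 19470412349/257543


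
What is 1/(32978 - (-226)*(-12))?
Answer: 1/30266 ≈ 3.3040e-5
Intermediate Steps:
1/(32978 - (-226)*(-12)) = 1/(32978 - 1*2712) = 1/(32978 - 2712) = 1/30266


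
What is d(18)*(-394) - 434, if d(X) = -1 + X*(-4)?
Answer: 28328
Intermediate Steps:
d(X) = -1 - 4*X
d(18)*(-394) - 434 = (-1 - 4*18)*(-394) - 434 = (-1 - 72)*(-394) - 434 = -73*(-394) - 434 = 28762 - 434 = 28328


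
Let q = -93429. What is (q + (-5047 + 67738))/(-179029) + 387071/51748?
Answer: 70887564083/9264392692 ≈ 7.6516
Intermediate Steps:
(q + (-5047 + 67738))/(-179029) + 387071/51748 = (-93429 + (-5047 + 67738))/(-179029) + 387071/51748 = (-93429 + 62691)*(-1/179029) + 387071*(1/51748) = -30738*(-1/179029) + 387071/51748 = 30738/179029 + 387071/51748 = 70887564083/9264392692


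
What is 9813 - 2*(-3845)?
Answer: 17503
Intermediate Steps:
9813 - 2*(-3845) = 9813 - 1*(-7690) = 9813 + 7690 = 17503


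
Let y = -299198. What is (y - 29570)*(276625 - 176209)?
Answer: -33013567488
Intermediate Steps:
(y - 29570)*(276625 - 176209) = (-299198 - 29570)*(276625 - 176209) = -328768*100416 = -33013567488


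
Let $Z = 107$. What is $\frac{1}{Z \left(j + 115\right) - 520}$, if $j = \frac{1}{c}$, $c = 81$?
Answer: $\frac{81}{954692} \approx 8.4844 \cdot 10^{-5}$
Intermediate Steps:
$j = \frac{1}{81} \approx 0.012346$
$\frac{1}{Z \left(j + 115\right) - 520} = \frac{1}{107 \left(\frac{1}{81} + 115\right) - 520} = \frac{1}{107 \cdot \frac{9316}{81} - 520} = \frac{1}{\frac{996812}{81} - 520} = \frac{1}{\frac{954692}{81}} = \frac{81}{954692}$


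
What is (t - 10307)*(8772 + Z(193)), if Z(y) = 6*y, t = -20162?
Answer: -302557170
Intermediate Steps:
(t - 10307)*(8772 + Z(193)) = (-20162 - 10307)*(8772 + 6*193) = -30469*(8772 + 1158) = -30469*9930 = -302557170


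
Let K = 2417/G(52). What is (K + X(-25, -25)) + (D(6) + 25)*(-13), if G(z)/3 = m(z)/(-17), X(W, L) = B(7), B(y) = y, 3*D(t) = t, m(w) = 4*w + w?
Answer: -309409/780 ≈ -396.68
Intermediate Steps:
m(w) = 5*w
D(t) = t/3
X(W, L) = 7
G(z) = -15*z/17 (G(z) = 3*((5*z)/(-17)) = 3*((5*z)*(-1/17)) = 3*(-5*z/17) = -15*z/17)
K = -41089/780 (K = 2417/((-15/17*52)) = 2417/(-780/17) = 2417*(-17/780) = -41089/780 ≈ -52.678)
(K + X(-25, -25)) + (D(6) + 25)*(-13) = (-41089/780 + 7) + ((⅓)*6 + 25)*(-13) = -35629/780 + (2 + 25)*(-13) = -35629/780 + 27*(-13) = -35629/780 - 351 = -309409/780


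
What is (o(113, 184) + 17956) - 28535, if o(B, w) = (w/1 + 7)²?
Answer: 25902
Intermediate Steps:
o(B, w) = (7 + w)² (o(B, w) = (w*1 + 7)² = (w + 7)² = (7 + w)²)
(o(113, 184) + 17956) - 28535 = ((7 + 184)² + 17956) - 28535 = (191² + 17956) - 28535 = (36481 + 17956) - 28535 = 54437 - 28535 = 25902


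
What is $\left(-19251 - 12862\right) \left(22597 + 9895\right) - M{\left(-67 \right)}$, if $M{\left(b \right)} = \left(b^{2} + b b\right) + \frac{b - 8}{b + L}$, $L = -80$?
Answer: $- \frac{51127804151}{49} \approx -1.0434 \cdot 10^{9}$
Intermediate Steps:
$M{\left(b \right)} = 2 b^{2} + \frac{-8 + b}{-80 + b}$ ($M{\left(b \right)} = \left(b^{2} + b b\right) + \frac{b - 8}{b - 80} = \left(b^{2} + b^{2}\right) + \frac{-8 + b}{-80 + b} = 2 b^{2} + \frac{-8 + b}{-80 + b}$)
$\left(-19251 - 12862\right) \left(22597 + 9895\right) - M{\left(-67 \right)} = \left(-19251 - 12862\right) \left(22597 + 9895\right) - \frac{-8 - 67 - 160 \left(-67\right)^{2} + 2 \left(-67\right)^{3}}{-80 - 67} = \left(-32113\right) 32492 - \frac{-8 - 67 - 718240 + 2 \left(-300763\right)}{-147} = -1043415596 - - \frac{-8 - 67 - 718240 - 601526}{147} = -1043415596 - \left(- \frac{1}{147}\right) \left(-1319841\right) = -1043415596 - \frac{439947}{49} = - \frac{51127804151}{49}$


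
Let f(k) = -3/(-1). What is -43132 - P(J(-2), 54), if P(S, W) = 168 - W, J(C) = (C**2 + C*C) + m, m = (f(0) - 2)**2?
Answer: -43246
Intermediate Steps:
f(k) = 3 (f(k) = -3*(-1) = 3)
m = 1 (m = (3 - 2)**2 = 1**2 = 1)
J(C) = 1 + 2*C**2 (J(C) = (C**2 + C*C) + 1 = (C**2 + C**2) + 1 = 2*C**2 + 1 = 1 + 2*C**2)
-43132 - P(J(-2), 54) = -43132 - (168 - 1*54) = -43132 - (168 - 54) = -43132 - 1*114 = -43132 - 114 = -43246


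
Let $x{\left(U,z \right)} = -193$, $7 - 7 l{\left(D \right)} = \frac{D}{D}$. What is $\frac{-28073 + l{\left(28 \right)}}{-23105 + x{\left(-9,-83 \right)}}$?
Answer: $\frac{196505}{163086} \approx 1.2049$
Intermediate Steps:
$l{\left(D \right)} = \frac{6}{7}$ ($l{\left(D \right)} = 1 - \frac{D \frac{1}{D}}{7} = 1 - \frac{1}{7} = \frac{6}{7}$)
$\frac{-28073 + l{\left(28 \right)}}{-23105 + x{\left(-9,-83 \right)}} = \frac{-28073 + \frac{6}{7}}{-23105 - 193} = - \frac{196505}{7 \left(-23298\right)} = \left(- \frac{196505}{7}\right) \left(- \frac{1}{23298}\right) = \frac{196505}{163086}$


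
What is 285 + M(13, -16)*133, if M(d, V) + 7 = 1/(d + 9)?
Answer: -14079/22 ≈ -639.95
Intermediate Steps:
M(d, V) = -7 + 1/(9 + d) (M(d, V) = -7 + 1/(d + 9) = -7 + 1/(9 + d))
285 + M(13, -16)*133 = 285 + ((-62 - 7*13)/(9 + 13))*133 = 285 + ((-62 - 91)/22)*133 = 285 + ((1/22)*(-153))*133 = 285 - 153/22*133 = 285 - 20349/22 = -14079/22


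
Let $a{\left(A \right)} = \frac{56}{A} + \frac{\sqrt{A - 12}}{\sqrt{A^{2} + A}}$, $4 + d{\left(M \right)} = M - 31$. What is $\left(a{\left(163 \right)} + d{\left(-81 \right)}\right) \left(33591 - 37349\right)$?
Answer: $\frac{70845816}{163} - \frac{1879 \sqrt{1009133}}{6683} \approx 4.3435 \cdot 10^{5}$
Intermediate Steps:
$d{\left(M \right)} = -35 + M$ ($d{\left(M \right)} = -4 + \left(M - 31\right) = -4 + \left(-31 + M\right) = -35 + M$)
$a{\left(A \right)} = \frac{56}{A} + \frac{\sqrt{-12 + A}}{\sqrt{A + A^{2}}}$
$\left(a{\left(163 \right)} + d{\left(-81 \right)}\right) \left(33591 - 37349\right) = \left(\left(\frac{56}{163} + \frac{\sqrt{-12 + 163}}{\sqrt{163 + 163^{2}}}\right) - 116\right) \left(33591 - 37349\right) = \left(\left(56 \cdot \frac{1}{163} + \frac{\sqrt{151}}{\sqrt{163 + 26569}}\right) - 116\right) \left(-3758\right) = \left(\left(\frac{56}{163} + \frac{\sqrt{151}}{2 \sqrt{6683}}\right) - 116\right) \left(-3758\right) = \left(\left(\frac{56}{163} + \sqrt{151} \frac{\sqrt{6683}}{13366}\right) - 116\right) \left(-3758\right) = \left(\left(\frac{56}{163} + \frac{\sqrt{1009133}}{13366}\right) - 116\right) \left(-3758\right) = \left(- \frac{18852}{163} + \frac{\sqrt{1009133}}{13366}\right) \left(-3758\right) = \frac{70845816}{163} - \frac{1879 \sqrt{1009133}}{6683}$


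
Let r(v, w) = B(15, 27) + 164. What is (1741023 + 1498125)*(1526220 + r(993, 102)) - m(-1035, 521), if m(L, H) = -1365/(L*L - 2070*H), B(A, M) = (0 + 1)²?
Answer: 341148897478607/69 ≈ 4.9442e+12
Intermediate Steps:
B(A, M) = 1 (B(A, M) = 1² = 1)
r(v, w) = 165 (r(v, w) = 1 + 164 = 165)
m(L, H) = -1365/(L² - 2070*H)
(1741023 + 1498125)*(1526220 + r(993, 102)) - m(-1035, 521) = (1741023 + 1498125)*(1526220 + 165) - 1365/(-1*(-1035)² + 2070*521) = 3239148*1526385 - 1365/(-1*1071225 + 1078470) = 4944186919980 - 1365/(-1071225 + 1078470) = 4944186919980 - 1365/7245 = 4944186919980 - 1*13/69 = 4944186919980 - 13/69 = 341148897478607/69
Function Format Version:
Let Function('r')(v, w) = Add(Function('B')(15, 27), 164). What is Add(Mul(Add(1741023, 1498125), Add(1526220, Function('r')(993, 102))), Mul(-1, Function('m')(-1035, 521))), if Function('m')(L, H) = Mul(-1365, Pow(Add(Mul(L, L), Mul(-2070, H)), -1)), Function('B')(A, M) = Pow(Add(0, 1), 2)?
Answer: Rational(341148897478607, 69) ≈ 4.9442e+12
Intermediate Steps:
Function('B')(A, M) = 1 (Function('B')(A, M) = Pow(1, 2) = 1)
Function('r')(v, w) = 165 (Function('r')(v, w) = Add(1, 164) = 165)
Function('m')(L, H) = Mul(-1365, Pow(Add(Pow(L, 2), Mul(-2070, H)), -1))
Add(Mul(Add(1741023, 1498125), Add(1526220, Function('r')(993, 102))), Mul(-1, Function('m')(-1035, 521))) = Add(Mul(Add(1741023, 1498125), Add(1526220, 165)), Mul(-1, Mul(1365, Pow(Add(Mul(-1, Pow(-1035, 2)), Mul(2070, 521)), -1)))) = Add(Mul(3239148, 1526385), Mul(-1, Mul(1365, Pow(Add(Mul(-1, 1071225), 1078470), -1)))) = Add(4944186919980, Mul(-1, Mul(1365, Pow(Add(-1071225, 1078470), -1)))) = Add(4944186919980, Mul(-1, Mul(1365, Pow(7245, -1)))) = Add(4944186919980, Mul(-1, Mul(1365, Rational(1, 7245)))) = Add(4944186919980, Mul(-1, Rational(13, 69))) = Add(4944186919980, Rational(-13, 69)) = Rational(341148897478607, 69)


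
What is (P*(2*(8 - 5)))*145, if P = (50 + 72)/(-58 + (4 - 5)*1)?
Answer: -106140/59 ≈ -1799.0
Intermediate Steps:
P = -122/59 (P = 122/(-58 - 1*1) = 122/(-58 - 1) = 122/(-59) = 122*(-1/59) = -122/59 ≈ -2.0678)
(P*(2*(8 - 5)))*145 = -244*(8 - 5)/59*145 = -244*3/59*145 = -122/59*6*145 = -732/59*145 = -106140/59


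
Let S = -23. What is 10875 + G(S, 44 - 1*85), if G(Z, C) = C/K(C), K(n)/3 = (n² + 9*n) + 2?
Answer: 42869209/3942 ≈ 10875.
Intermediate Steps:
K(n) = 6 + 3*n² + 27*n (K(n) = 3*((n² + 9*n) + 2) = 3*(2 + n² + 9*n) = 6 + 3*n² + 27*n)
G(Z, C) = C/(6 + 3*C² + 27*C)
10875 + G(S, 44 - 1*85) = 10875 + (44 - 1*85)/(3*(2 + (44 - 1*85)² + 9*(44 - 1*85))) = 10875 + (44 - 85)/(3*(2 + (44 - 85)² + 9*(44 - 85))) = 10875 + (⅓)*(-41)/(2 + (-41)² + 9*(-41)) = 10875 + (⅓)*(-41)/(2 + 1681 - 369) = 10875 + (⅓)*(-41)/1314 = 10875 + (⅓)*(-41)*(1/1314) = 10875 - 41/3942 = 42869209/3942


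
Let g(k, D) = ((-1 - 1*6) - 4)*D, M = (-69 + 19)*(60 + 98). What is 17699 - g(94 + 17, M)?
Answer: -69201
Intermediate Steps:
M = -7900 (M = -50*158 = -7900)
g(k, D) = -11*D (g(k, D) = ((-1 - 6) - 4)*D = (-7 - 4)*D = -11*D)
17699 - g(94 + 17, M) = 17699 - (-11)*(-7900) = 17699 - 1*86900 = 17699 - 86900 = -69201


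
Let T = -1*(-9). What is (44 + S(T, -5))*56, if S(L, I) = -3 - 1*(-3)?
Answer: 2464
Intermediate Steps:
T = 9
S(L, I) = 0 (S(L, I) = -3 + 3 = 0)
(44 + S(T, -5))*56 = (44 + 0)*56 = 44*56 = 2464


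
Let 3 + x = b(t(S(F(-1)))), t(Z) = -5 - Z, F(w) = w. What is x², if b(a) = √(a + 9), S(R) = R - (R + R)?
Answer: (3 - √3)² ≈ 1.6077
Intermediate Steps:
S(R) = -R (S(R) = R - 2*R = -R)
b(a) = √(9 + a)
x = -3 + √3 (x = -3 + √(9 + (-5 - (-1)*(-1))) = -3 + √(9 + (-5 - 1*1)) = -3 + √(9 + (-5 - 1)) = -3 + √(9 - 6) = -3 + √3 ≈ -1.2680)
x² = (-3 + √3)²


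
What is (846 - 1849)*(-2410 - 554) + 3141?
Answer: 2976033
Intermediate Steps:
(846 - 1849)*(-2410 - 554) + 3141 = -1003*(-2964) + 3141 = 2972892 + 3141 = 2976033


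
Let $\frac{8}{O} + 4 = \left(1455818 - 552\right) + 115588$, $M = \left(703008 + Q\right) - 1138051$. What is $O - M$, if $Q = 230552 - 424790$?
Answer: $\frac{494253029429}{785425} \approx 6.2928 \cdot 10^{5}$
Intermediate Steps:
$Q = -194238$ ($Q = 230552 - 424790 = -194238$)
$M = -629281$ ($M = \left(703008 - 194238\right) - 1138051 = 508770 - 1138051 = -629281$)
$O = \frac{4}{785425}$ ($O = \frac{8}{-4 + \left(\left(1455818 - 552\right) + 115588\right)} = \frac{8}{-4 + \left(1455266 + 115588\right)} = \frac{8}{-4 + 1570854} = \frac{8}{1570850} = 8 \cdot \frac{1}{1570850} = \frac{4}{785425} \approx 5.0928 \cdot 10^{-6}$)
$O - M = \frac{4}{785425} - -629281 = \frac{4}{785425} + 629281 = \frac{494253029429}{785425}$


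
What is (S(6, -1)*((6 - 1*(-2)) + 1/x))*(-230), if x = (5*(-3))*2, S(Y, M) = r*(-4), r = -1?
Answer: -21988/3 ≈ -7329.3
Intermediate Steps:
S(Y, M) = 4 (S(Y, M) = -1*(-4) = 4)
x = -30 (x = -15*2 = -30)
(S(6, -1)*((6 - 1*(-2)) + 1/x))*(-230) = (4*((6 - 1*(-2)) + 1/(-30)))*(-230) = (4*((6 + 2) - 1/30))*(-230) = (4*(8 - 1/30))*(-230) = (4*(239/30))*(-230) = (478/15)*(-230) = -21988/3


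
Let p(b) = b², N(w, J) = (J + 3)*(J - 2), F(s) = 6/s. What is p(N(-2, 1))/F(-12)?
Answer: -32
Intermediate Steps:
N(w, J) = (-2 + J)*(3 + J) (N(w, J) = (3 + J)*(-2 + J) = (-2 + J)*(3 + J))
p(N(-2, 1))/F(-12) = (-6 + 1 + 1²)²/((6/(-12))) = (-6 + 1 + 1)²/((6*(-1/12))) = (-4)²/(-½) = 16*(-2) = -32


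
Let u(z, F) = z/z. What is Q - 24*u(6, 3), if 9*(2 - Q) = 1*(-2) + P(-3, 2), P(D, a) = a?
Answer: -22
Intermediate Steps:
u(z, F) = 1
Q = 2 (Q = 2 - (1*(-2) + 2)/9 = 2 - (-2 + 2)/9 = 2 - ⅑*0 = 2 + 0 = 2)
Q - 24*u(6, 3) = 2 - 24*1 = 2 - 24 = -22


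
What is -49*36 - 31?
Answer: -1795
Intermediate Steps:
-49*36 - 31 = -1764 - 31 = -1795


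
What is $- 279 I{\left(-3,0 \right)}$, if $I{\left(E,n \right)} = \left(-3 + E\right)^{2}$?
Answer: $-10044$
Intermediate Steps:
$- 279 I{\left(-3,0 \right)} = - 279 \left(-3 - 3\right)^{2} = - 279 \left(-6\right)^{2} = \left(-279\right) 36 = -10044$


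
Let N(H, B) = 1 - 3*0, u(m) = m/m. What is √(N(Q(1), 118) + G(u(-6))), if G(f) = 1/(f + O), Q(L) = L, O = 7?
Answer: 3*√2/4 ≈ 1.0607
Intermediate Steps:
u(m) = 1
G(f) = 1/(7 + f) (G(f) = 1/(f + 7) = 1/(7 + f))
N(H, B) = 1 (N(H, B) = 1 + 0 = 1)
√(N(Q(1), 118) + G(u(-6))) = √(1 + 1/(7 + 1)) = √(1 + 1/8) = √(1 + ⅛) = √(9/8) = 3*√2/4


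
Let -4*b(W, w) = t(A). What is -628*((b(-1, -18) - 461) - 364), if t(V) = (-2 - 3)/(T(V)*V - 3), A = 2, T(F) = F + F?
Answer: 517943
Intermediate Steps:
T(F) = 2*F
t(V) = -5/(-3 + 2*V²) (t(V) = (-2 - 3)/((2*V)*V - 3) = -5/(2*V² - 3) = -5/(-3 + 2*V²))
b(W, w) = ¼ (b(W, w) = -(-5)/(4*(-3 + 2*2²)) = -(-5)/(4*(-3 + 2*4)) = -(-5)/(4*(-3 + 8)) = -(-5)/(4*5) = -¼*(-1) = ¼)
-628*((b(-1, -18) - 461) - 364) = -628*((¼ - 461) - 364) = -628*(-1843/4 - 364) = -628*(-3299/4) = 517943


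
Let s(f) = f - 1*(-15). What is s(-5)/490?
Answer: 1/49 ≈ 0.020408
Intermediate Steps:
s(f) = 15 + f (s(f) = f + 15 = 15 + f)
s(-5)/490 = (15 - 5)/490 = 10*(1/490) = 1/49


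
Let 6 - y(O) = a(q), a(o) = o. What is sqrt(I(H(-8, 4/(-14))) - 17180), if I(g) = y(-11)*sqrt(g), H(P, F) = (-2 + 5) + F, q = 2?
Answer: 2*sqrt(-210455 + 7*sqrt(133))/7 ≈ 131.05*I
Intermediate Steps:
H(P, F) = 3 + F
y(O) = 4 (y(O) = 6 - 1*2 = 6 - 2 = 4)
I(g) = 4*sqrt(g)
sqrt(I(H(-8, 4/(-14))) - 17180) = sqrt(4*sqrt(3 + 4/(-14)) - 17180) = sqrt(4*sqrt(3 + 4*(-1/14)) - 17180) = sqrt(4*sqrt(3 - 2/7) - 17180) = sqrt(4*sqrt(19/7) - 17180) = sqrt(4*(sqrt(133)/7) - 17180) = sqrt(4*sqrt(133)/7 - 17180) = sqrt(-17180 + 4*sqrt(133)/7)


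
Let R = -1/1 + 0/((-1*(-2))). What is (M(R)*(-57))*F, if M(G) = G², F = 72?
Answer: -4104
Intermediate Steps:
R = -1 (R = -1*1 + 0/2 = -1 + 0*(½) = -1 + 0 = -1)
(M(R)*(-57))*F = ((-1)²*(-57))*72 = (1*(-57))*72 = -57*72 = -4104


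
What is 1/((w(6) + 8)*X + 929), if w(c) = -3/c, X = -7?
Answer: 2/1753 ≈ 0.0011409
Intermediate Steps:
1/((w(6) + 8)*X + 929) = 1/((-3/6 + 8)*(-7) + 929) = 1/((-3*1/6 + 8)*(-7) + 929) = 1/((-1/2 + 8)*(-7) + 929) = 1/((15/2)*(-7) + 929) = 1/(-105/2 + 929) = 1/(1753/2) = 2/1753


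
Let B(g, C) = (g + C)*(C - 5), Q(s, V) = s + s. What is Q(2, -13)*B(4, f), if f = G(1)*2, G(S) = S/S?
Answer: -72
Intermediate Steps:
Q(s, V) = 2*s
G(S) = 1
f = 2 (f = 1*2 = 2)
B(g, C) = (-5 + C)*(C + g) (B(g, C) = (C + g)*(-5 + C) = (-5 + C)*(C + g))
Q(2, -13)*B(4, f) = (2*2)*(2**2 - 5*2 - 5*4 + 2*4) = 4*(4 - 10 - 20 + 8) = 4*(-18) = -72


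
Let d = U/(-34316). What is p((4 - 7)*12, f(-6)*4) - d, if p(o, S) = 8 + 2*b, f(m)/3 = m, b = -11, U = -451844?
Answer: -233067/8579 ≈ -27.167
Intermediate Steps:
f(m) = 3*m
p(o, S) = -14 (p(o, S) = 8 + 2*(-11) = 8 - 22 = -14)
d = 112961/8579 (d = -451844/(-34316) = -451844*(-1/34316) = 112961/8579 ≈ 13.167)
p((4 - 7)*12, f(-6)*4) - d = -14 - 1*112961/8579 = -14 - 112961/8579 = -233067/8579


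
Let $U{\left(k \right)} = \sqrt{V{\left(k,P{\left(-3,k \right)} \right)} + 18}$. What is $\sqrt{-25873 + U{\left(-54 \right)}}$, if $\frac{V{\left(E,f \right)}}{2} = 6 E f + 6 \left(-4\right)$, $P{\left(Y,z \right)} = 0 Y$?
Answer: $\sqrt{-25873 + i \sqrt{30}} \approx 0.017 + 160.85 i$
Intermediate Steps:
$P{\left(Y,z \right)} = 0$
$V{\left(E,f \right)} = -48 + 12 E f$ ($V{\left(E,f \right)} = 2 \left(6 E f + 6 \left(-4\right)\right) = 2 \left(6 E f - 24\right) = 2 \left(-24 + 6 E f\right) = -48 + 12 E f$)
$U{\left(k \right)} = i \sqrt{30}$ ($U{\left(k \right)} = \sqrt{\left(-48 + 12 k 0\right) + 18} = \sqrt{\left(-48 + 0\right) + 18} = \sqrt{-48 + 18} = \sqrt{-30} = i \sqrt{30}$)
$\sqrt{-25873 + U{\left(-54 \right)}} = \sqrt{-25873 + i \sqrt{30}}$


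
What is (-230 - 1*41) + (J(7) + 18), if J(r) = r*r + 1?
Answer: -203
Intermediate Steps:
J(r) = 1 + r² (J(r) = r² + 1 = 1 + r²)
(-230 - 1*41) + (J(7) + 18) = (-230 - 1*41) + ((1 + 7²) + 18) = (-230 - 41) + ((1 + 49) + 18) = -271 + (50 + 18) = -271 + 68 = -203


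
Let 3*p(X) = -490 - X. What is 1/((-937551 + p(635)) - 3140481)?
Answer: -1/4078407 ≈ -2.4519e-7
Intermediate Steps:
p(X) = -490/3 - X/3 (p(X) = (-490 - X)/3 = -490/3 - X/3)
1/((-937551 + p(635)) - 3140481) = 1/((-937551 + (-490/3 - ⅓*635)) - 3140481) = 1/((-937551 + (-490/3 - 635/3)) - 3140481) = 1/((-937551 - 375) - 3140481) = 1/(-937926 - 3140481) = 1/(-4078407) = -1/4078407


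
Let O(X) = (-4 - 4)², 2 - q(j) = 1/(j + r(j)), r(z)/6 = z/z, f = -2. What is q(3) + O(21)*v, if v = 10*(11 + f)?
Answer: 51857/9 ≈ 5761.9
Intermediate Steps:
r(z) = 6 (r(z) = 6*(z/z) = 6*1 = 6)
v = 90 (v = 10*(11 - 2) = 10*9 = 90)
q(j) = 2 - 1/(6 + j) (q(j) = 2 - 1/(j + 6) = 2 - 1/(6 + j))
O(X) = 64 (O(X) = (-8)² = 64)
q(3) + O(21)*v = (11 + 2*3)/(6 + 3) + 64*90 = (11 + 6)/9 + 5760 = (⅑)*17 + 5760 = 17/9 + 5760 = 51857/9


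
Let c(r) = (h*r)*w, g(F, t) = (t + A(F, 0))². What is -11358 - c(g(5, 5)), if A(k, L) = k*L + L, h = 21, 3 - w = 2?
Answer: -11883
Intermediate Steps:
w = 1 (w = 3 - 1*2 = 3 - 2 = 1)
A(k, L) = L + L*k (A(k, L) = L*k + L = L + L*k)
g(F, t) = t² (g(F, t) = (t + 0*(1 + F))² = (t + 0)² = t²)
c(r) = 21*r (c(r) = (21*r)*1 = 21*r)
-11358 - c(g(5, 5)) = -11358 - 21*5² = -11358 - 21*25 = -11358 - 1*525 = -11358 - 525 = -11883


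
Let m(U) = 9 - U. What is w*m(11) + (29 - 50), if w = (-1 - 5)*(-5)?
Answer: -81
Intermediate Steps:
w = 30 (w = -6*(-5) = 30)
w*m(11) + (29 - 50) = 30*(9 - 1*11) + (29 - 50) = 30*(9 - 11) - 21 = 30*(-2) - 21 = -60 - 21 = -81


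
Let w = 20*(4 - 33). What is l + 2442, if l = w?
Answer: 1862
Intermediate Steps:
w = -580 (w = 20*(-29) = -580)
l = -580
l + 2442 = -580 + 2442 = 1862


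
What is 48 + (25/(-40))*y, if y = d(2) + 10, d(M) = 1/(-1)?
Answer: 339/8 ≈ 42.375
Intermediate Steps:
d(M) = -1
y = 9 (y = -1 + 10 = 9)
48 + (25/(-40))*y = 48 + (25/(-40))*9 = 48 + (25*(-1/40))*9 = 48 - 5/8*9 = 48 - 45/8 = 339/8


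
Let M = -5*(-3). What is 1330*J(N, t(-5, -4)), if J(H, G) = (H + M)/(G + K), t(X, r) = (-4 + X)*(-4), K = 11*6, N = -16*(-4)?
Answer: 52535/51 ≈ 1030.1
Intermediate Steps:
N = 64
K = 66
t(X, r) = 16 - 4*X
M = 15
J(H, G) = (15 + H)/(66 + G) (J(H, G) = (H + 15)/(G + 66) = (15 + H)/(66 + G))
1330*J(N, t(-5, -4)) = 1330*((15 + 64)/(66 + (16 - 4*(-5)))) = 1330*(79/(66 + (16 + 20))) = 1330*(79/(66 + 36)) = 1330*(79/102) = 52535/51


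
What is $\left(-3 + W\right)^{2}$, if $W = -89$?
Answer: $8464$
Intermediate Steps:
$\left(-3 + W\right)^{2} = \left(-3 - 89\right)^{2} = \left(-92\right)^{2} = 8464$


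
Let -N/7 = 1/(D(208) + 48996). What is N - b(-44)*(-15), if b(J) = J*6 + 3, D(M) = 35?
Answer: -191956372/49031 ≈ -3915.0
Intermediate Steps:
b(J) = 3 + 6*J (b(J) = 6*J + 3 = 3 + 6*J)
N = -7/49031 (N = -7/(35 + 48996) = -7/49031 ≈ -0.00014277)
N - b(-44)*(-15) = -7/49031 - (3 + 6*(-44))*(-15) = -7/49031 - (3 - 264)*(-15) = -7/49031 - (-261)*(-15) = -7/49031 - 1*3915 = -7/49031 - 3915 = -191956372/49031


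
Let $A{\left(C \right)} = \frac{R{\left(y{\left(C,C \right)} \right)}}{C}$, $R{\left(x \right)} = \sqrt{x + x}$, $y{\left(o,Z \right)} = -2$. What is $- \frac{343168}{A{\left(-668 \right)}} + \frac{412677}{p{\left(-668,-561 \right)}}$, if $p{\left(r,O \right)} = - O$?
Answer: $\frac{137559}{187} - 114618112 i \approx 735.61 - 1.1462 \cdot 10^{8} i$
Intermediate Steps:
$R{\left(x \right)} = \sqrt{2} \sqrt{x}$ ($R{\left(x \right)} = \sqrt{2 x} = \sqrt{2} \sqrt{x}$)
$A{\left(C \right)} = \frac{2 i}{C}$ ($A{\left(C \right)} = \frac{\sqrt{2} \sqrt{-2}}{C} = \frac{\sqrt{2} i \sqrt{2}}{C} = \frac{2 i}{C}$)
$- \frac{343168}{A{\left(-668 \right)}} + \frac{412677}{p{\left(-668,-561 \right)}} = - \frac{343168}{2 i \frac{1}{-668}} + \frac{412677}{\left(-1\right) \left(-561\right)} = - \frac{343168}{2 i \left(- \frac{1}{668}\right)} + \frac{412677}{561} = - \frac{343168}{\left(- \frac{1}{334}\right) i} + 412677 \cdot \frac{1}{561} = - 343168 \cdot 334 i + \frac{137559}{187} = - 114618112 i + \frac{137559}{187} = \frac{137559}{187} - 114618112 i$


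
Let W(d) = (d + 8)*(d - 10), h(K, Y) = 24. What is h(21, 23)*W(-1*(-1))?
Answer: -1944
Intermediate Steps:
W(d) = (-10 + d)*(8 + d) (W(d) = (8 + d)*(-10 + d) = (-10 + d)*(8 + d))
h(21, 23)*W(-1*(-1)) = 24*(-80 + (-1*(-1))² - (-2)*(-1)) = 24*(-80 + 1² - 2*1) = 24*(-80 + 1 - 2) = 24*(-81) = -1944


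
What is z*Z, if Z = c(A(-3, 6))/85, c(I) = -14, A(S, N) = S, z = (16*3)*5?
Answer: -672/17 ≈ -39.529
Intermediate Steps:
z = 240 (z = 48*5 = 240)
Z = -14/85 ≈ -0.16471
z*Z = 240*(-14/85) = -672/17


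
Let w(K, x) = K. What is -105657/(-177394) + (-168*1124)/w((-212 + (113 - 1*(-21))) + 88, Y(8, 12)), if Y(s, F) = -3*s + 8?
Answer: -16748303619/886970 ≈ -18883.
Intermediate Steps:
Y(s, F) = 8 - 3*s
-105657/(-177394) + (-168*1124)/w((-212 + (113 - 1*(-21))) + 88, Y(8, 12)) = -105657/(-177394) + (-168*1124)/((-212 + (113 - 1*(-21))) + 88) = -105657*(-1/177394) - 188832/((-212 + (113 + 21)) + 88) = 105657/177394 - 188832/((-212 + 134) + 88) = 105657/177394 - 188832/(-78 + 88) = 105657/177394 - 188832/10 = 105657/177394 - 188832*1/10 = 105657/177394 - 94416/5 = -16748303619/886970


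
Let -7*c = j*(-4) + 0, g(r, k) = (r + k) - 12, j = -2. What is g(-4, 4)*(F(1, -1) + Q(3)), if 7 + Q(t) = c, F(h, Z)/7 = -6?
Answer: 4212/7 ≈ 601.71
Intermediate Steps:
F(h, Z) = -42 (F(h, Z) = 7*(-6) = -42)
g(r, k) = -12 + k + r (g(r, k) = (k + r) - 12 = -12 + k + r)
c = -8/7 (c = -(-2*(-4) + 0)/7 = -(8 + 0)/7 = -⅐*8 = -8/7 ≈ -1.1429)
Q(t) = -57/7 (Q(t) = -7 - 8/7 = -57/7)
g(-4, 4)*(F(1, -1) + Q(3)) = (-12 + 4 - 4)*(-42 - 57/7) = -12*(-351/7) = 4212/7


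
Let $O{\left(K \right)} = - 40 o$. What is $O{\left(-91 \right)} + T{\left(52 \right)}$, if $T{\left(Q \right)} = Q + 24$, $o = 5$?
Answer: $-124$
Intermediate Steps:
$T{\left(Q \right)} = 24 + Q$
$O{\left(K \right)} = -200$ ($O{\left(K \right)} = \left(-40\right) 5 = -200$)
$O{\left(-91 \right)} + T{\left(52 \right)} = -200 + \left(24 + 52\right) = -200 + 76 = -124$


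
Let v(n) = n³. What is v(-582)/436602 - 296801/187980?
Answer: -6197911057807/13678740660 ≈ -453.11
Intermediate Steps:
v(-582)/436602 - 296801/187980 = (-582)³/436602 - 296801/187980 = -197137368*1/436602 - 296801*1/187980 = -32856228/72767 - 296801/187980 = -6197911057807/13678740660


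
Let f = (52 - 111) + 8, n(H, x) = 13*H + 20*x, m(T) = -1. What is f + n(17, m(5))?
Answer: 150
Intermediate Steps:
f = -51 (f = -59 + 8 = -51)
f + n(17, m(5)) = -51 + (13*17 + 20*(-1)) = -51 + (221 - 20) = -51 + 201 = 150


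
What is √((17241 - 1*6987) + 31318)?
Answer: 2*√10393 ≈ 203.89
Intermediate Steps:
√((17241 - 1*6987) + 31318) = √((17241 - 6987) + 31318) = √(10254 + 31318) = √41572 = 2*√10393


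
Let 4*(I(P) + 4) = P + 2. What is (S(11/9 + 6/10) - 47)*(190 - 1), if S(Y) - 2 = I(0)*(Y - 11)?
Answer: -24339/10 ≈ -2433.9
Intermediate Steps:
I(P) = -7/2 + P/4 (I(P) = -4 + (P + 2)/4 = -4 + (2 + P)/4 = -4 + (1/2 + P/4) = -7/2 + P/4)
S(Y) = 81/2 - 7*Y/2 (S(Y) = 2 + (-7/2 + (1/4)*0)*(Y - 11) = 2 + (-7/2 + 0)*(-11 + Y) = 2 - 7*(-11 + Y)/2 = 2 + (77/2 - 7*Y/2) = 81/2 - 7*Y/2)
(S(11/9 + 6/10) - 47)*(190 - 1) = ((81/2 - 7*(11/9 + 6/10)/2) - 47)*(190 - 1) = ((81/2 - 7*(11*(1/9) + 6*(1/10))/2) - 47)*189 = ((81/2 - 7*(11/9 + 3/5)/2) - 47)*189 = ((81/2 - 7/2*82/45) - 47)*189 = ((81/2 - 287/45) - 47)*189 = (3071/90 - 47)*189 = -1159/90*189 = -24339/10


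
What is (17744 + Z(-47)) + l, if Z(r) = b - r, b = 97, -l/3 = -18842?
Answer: 74414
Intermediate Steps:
l = 56526 (l = -3*(-18842) = 56526)
Z(r) = 97 - r
(17744 + Z(-47)) + l = (17744 + (97 - 1*(-47))) + 56526 = (17744 + (97 + 47)) + 56526 = (17744 + 144) + 56526 = 17888 + 56526 = 74414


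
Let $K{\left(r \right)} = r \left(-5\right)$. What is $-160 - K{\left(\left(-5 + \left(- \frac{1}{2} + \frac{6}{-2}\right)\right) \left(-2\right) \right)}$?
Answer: $-75$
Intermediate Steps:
$K{\left(r \right)} = - 5 r$
$-160 - K{\left(\left(-5 + \left(- \frac{1}{2} + \frac{6}{-2}\right)\right) \left(-2\right) \right)} = -160 - - 5 \left(-5 + \left(- \frac{1}{2} + \frac{6}{-2}\right)\right) \left(-2\right) = -160 - - 5 \left(-5 + \left(\left(-1\right) \frac{1}{2} + 6 \left(- \frac{1}{2}\right)\right)\right) \left(-2\right) = -160 - - 5 \left(-5 - \frac{7}{2}\right) \left(-2\right) = -160 - - 5 \left(\left(- \frac{17}{2}\right) \left(-2\right)\right) = -160 - \left(-5\right) 17 = -160 - -85 = -160 + 85 = -75$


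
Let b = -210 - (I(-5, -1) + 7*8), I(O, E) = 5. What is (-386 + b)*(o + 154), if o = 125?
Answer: -183303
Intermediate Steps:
b = -271 (b = -210 - (5 + 7*8) = -210 - (5 + 56) = -210 - 1*61 = -210 - 61 = -271)
(-386 + b)*(o + 154) = (-386 - 271)*(125 + 154) = -657*279 = -183303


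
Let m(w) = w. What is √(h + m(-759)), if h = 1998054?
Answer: √1997295 ≈ 1413.3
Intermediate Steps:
√(h + m(-759)) = √(1998054 - 759) = √1997295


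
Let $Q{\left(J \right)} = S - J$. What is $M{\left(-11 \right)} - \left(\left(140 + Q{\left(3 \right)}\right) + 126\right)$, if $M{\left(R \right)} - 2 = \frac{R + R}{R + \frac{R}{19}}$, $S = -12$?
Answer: $- \frac{2471}{10} \approx -247.1$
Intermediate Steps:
$Q{\left(J \right)} = -12 - J$
$M{\left(R \right)} = \frac{39}{10}$ ($M{\left(R \right)} = 2 + \frac{R + R}{R + \frac{R}{19}} = 2 + \frac{2 R}{R + R \frac{1}{19}} = 2 + \frac{2 R}{R + \frac{R}{19}} = 2 + \frac{2 R}{\frac{20}{19} R} = 2 + 2 R \frac{19}{20 R} = 2 + \frac{19}{10} = \frac{39}{10}$)
$M{\left(-11 \right)} - \left(\left(140 + Q{\left(3 \right)}\right) + 126\right) = \frac{39}{10} - \left(\left(140 - 15\right) + 126\right) = \frac{39}{10} - \left(125 + 126\right) = \frac{39}{10} - 251 = - \frac{2471}{10}$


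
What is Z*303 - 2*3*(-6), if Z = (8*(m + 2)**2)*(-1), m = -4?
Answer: -9660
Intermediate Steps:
Z = -32 (Z = (8*(-4 + 2)**2)*(-1) = (8*(-2)**2)*(-1) = (8*4)*(-1) = 32*(-1) = -32)
Z*303 - 2*3*(-6) = -32*303 - 2*3*(-6) = -9696 - 6*(-6) = -9696 + 36 = -9660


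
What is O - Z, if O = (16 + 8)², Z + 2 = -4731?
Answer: 5309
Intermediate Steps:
Z = -4733 (Z = -2 - 4731 = -4733)
O = 576 (O = 24² = 576)
O - Z = 576 - 1*(-4733) = 576 + 4733 = 5309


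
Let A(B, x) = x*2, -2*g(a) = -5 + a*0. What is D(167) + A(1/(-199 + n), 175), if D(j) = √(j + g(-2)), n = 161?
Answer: 350 + √678/2 ≈ 363.02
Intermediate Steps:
g(a) = 5/2 (g(a) = -(-5 + a*0)/2 = -(-5 + 0)/2 = -½*(-5) = 5/2)
D(j) = √(5/2 + j) (D(j) = √(j + 5/2) = √(5/2 + j))
A(B, x) = 2*x
D(167) + A(1/(-199 + n), 175) = √(10 + 4*167)/2 + 2*175 = √(10 + 668)/2 + 350 = √678/2 + 350 = 350 + √678/2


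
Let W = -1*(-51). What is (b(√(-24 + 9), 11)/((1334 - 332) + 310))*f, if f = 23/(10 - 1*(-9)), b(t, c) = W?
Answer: 1173/24928 ≈ 0.047056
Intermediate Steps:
W = 51
b(t, c) = 51
f = 23/19 (f = 23/(10 + 9) = 23/19 ≈ 1.2105)
(b(√(-24 + 9), 11)/((1334 - 332) + 310))*f = (51/((1334 - 332) + 310))*(23/19) = (51/(1002 + 310))*(23/19) = (51/1312)*(23/19) = 1173/24928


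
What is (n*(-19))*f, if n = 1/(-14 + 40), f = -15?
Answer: 285/26 ≈ 10.962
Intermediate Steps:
n = 1/26 ≈ 0.038462
(n*(-19))*f = ((1/26)*(-19))*(-15) = -19/26*(-15) = 285/26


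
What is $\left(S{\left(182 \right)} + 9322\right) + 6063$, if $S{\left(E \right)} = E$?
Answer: $15567$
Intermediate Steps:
$\left(S{\left(182 \right)} + 9322\right) + 6063 = \left(182 + 9322\right) + 6063 = 9504 + 6063 = 15567$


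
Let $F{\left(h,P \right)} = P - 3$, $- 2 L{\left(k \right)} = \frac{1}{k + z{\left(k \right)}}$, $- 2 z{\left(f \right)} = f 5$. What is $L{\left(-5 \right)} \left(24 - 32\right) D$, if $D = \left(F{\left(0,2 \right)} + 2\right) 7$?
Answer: $\frac{56}{15} \approx 3.7333$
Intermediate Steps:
$z{\left(f \right)} = - \frac{5 f}{2}$ ($z{\left(f \right)} = - \frac{f 5}{2} = - \frac{5 f}{2}$)
$L{\left(k \right)} = \frac{1}{3 k}$ ($L{\left(k \right)} = - \frac{1}{2 \left(k - \frac{5 k}{2}\right)} = - \frac{1}{2 \left(- \frac{3 k}{2}\right)} = - \frac{\left(- \frac{2}{3}\right) \frac{1}{k}}{2} = \frac{1}{3 k}$)
$F{\left(h,P \right)} = -3 + P$
$D = 7$ ($D = \left(\left(-3 + 2\right) + 2\right) 7 = \left(-1 + 2\right) 7 = 1 \cdot 7 = 7$)
$L{\left(-5 \right)} \left(24 - 32\right) D = \frac{1}{3 \left(-5\right)} \left(24 - 32\right) 7 = \frac{1}{3} \left(- \frac{1}{5}\right) \left(-8\right) 7 = \left(- \frac{1}{15}\right) \left(-8\right) 7 = \frac{8}{15} \cdot 7 = \frac{56}{15}$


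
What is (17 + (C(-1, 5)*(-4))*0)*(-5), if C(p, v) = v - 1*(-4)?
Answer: -85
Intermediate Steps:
C(p, v) = 4 + v (C(p, v) = v + 4 = 4 + v)
(17 + (C(-1, 5)*(-4))*0)*(-5) = (17 + ((4 + 5)*(-4))*0)*(-5) = (17 + (9*(-4))*0)*(-5) = (17 - 36*0)*(-5) = (17 + 0)*(-5) = 17*(-5) = -85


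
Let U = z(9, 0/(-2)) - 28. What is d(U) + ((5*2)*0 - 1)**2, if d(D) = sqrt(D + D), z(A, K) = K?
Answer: 1 + 2*I*sqrt(14) ≈ 1.0 + 7.4833*I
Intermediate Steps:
U = -28 (U = 0/(-2) - 28 = 0*(-1/2) - 28 = 0 - 28 = -28)
d(D) = sqrt(2)*sqrt(D) (d(D) = sqrt(2*D) = sqrt(2)*sqrt(D))
d(U) + ((5*2)*0 - 1)**2 = sqrt(2)*sqrt(-28) + ((5*2)*0 - 1)**2 = sqrt(2)*(2*I*sqrt(7)) + (10*0 - 1)**2 = 2*I*sqrt(14) + (0 - 1)**2 = 2*I*sqrt(14) + (-1)**2 = 2*I*sqrt(14) + 1 = 1 + 2*I*sqrt(14)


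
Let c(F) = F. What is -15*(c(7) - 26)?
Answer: 285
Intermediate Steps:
-15*(c(7) - 26) = -15*(7 - 26) = -15*(-19) = -1*(-285) = 285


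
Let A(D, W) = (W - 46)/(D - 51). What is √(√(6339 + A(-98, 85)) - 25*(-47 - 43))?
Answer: √(49952250 + 298*√35181582)/149 ≈ 48.266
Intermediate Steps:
A(D, W) = (-46 + W)/(-51 + D)
√(√(6339 + A(-98, 85)) - 25*(-47 - 43)) = √(√(6339 + (-46 + 85)/(-51 - 98)) - 25*(-47 - 43)) = √(√(6339 + 39/(-149)) - 25*(-90)) = √(√(6339 - 1/149*39) + 2250) = √(√(6339 - 39/149) + 2250) = √(√(944472/149) + 2250) = √(2*√35181582/149 + 2250) = √(2250 + 2*√35181582/149)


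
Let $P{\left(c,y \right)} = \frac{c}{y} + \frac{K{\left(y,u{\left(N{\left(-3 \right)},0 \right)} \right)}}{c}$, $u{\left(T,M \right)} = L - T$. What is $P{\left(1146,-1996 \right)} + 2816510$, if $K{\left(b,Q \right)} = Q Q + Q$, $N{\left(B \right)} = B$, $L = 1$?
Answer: $\frac{1610632191191}{571854} \approx 2.8165 \cdot 10^{6}$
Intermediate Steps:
$u{\left(T,M \right)} = 1 - T$
$K{\left(b,Q \right)} = Q + Q^{2}$ ($K{\left(b,Q \right)} = Q^{2} + Q = Q + Q^{2}$)
$P{\left(c,y \right)} = \frac{20}{c} + \frac{c}{y}$ ($P{\left(c,y \right)} = \frac{c}{y} + \frac{\left(1 - -3\right) \left(1 + \left(1 - -3\right)\right)}{c} = \frac{c}{y} + \frac{\left(1 + 3\right) \left(1 + \left(1 + 3\right)\right)}{c} = \frac{c}{y} + \frac{4 \left(1 + 4\right)}{c} = \frac{c}{y} + \frac{4 \cdot 5}{c} = \frac{c}{y} + \frac{20}{c} = \frac{20}{c} + \frac{c}{y}$)
$P{\left(1146,-1996 \right)} + 2816510 = \left(\frac{20}{1146} + \frac{1146}{-1996}\right) + 2816510 = \left(20 \cdot \frac{1}{1146} + 1146 \left(- \frac{1}{1996}\right)\right) + 2816510 = \left(\frac{10}{573} - \frac{573}{998}\right) + 2816510 = - \frac{318349}{571854} + 2816510 = \frac{1610632191191}{571854}$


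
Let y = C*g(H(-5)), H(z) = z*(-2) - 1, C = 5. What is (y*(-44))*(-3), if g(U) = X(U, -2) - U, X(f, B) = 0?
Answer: -5940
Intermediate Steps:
H(z) = -1 - 2*z (H(z) = -2*z - 1 = -1 - 2*z)
g(U) = -U (g(U) = 0 - U = -U)
y = -45 (y = 5*(-(-1 - 2*(-5))) = 5*(-(-1 + 10)) = 5*(-1*9) = 5*(-9) = -45)
(y*(-44))*(-3) = -45*(-44)*(-3) = 1980*(-3) = -5940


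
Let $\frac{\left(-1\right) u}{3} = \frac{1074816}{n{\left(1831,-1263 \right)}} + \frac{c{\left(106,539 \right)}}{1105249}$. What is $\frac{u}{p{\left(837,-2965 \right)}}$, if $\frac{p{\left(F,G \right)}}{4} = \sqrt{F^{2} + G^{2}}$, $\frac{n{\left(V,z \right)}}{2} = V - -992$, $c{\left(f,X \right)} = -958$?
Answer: $- \frac{296983475079 \sqrt{9491794}}{19743677745860692} \approx -0.046342$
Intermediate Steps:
$n{\left(V,z \right)} = 1984 + 2 V$ ($n{\left(V,z \right)} = 2 \left(V - -992\right) = 2 \left(V + 992\right) = 2 \left(992 + V\right) = 1984 + 2 V$)
$p{\left(F,G \right)} = 4 \sqrt{F^{2} + G^{2}}$
$u = - \frac{593966950158}{1040039309}$ ($u = - 3 \left(\frac{1074816}{1984 + 2 \cdot 1831} - \frac{958}{1105249}\right) = - 3 \left(\frac{1074816}{1984 + 3662} - \frac{958}{1105249}\right) = - 3 \left(\frac{1074816}{5646} - \frac{958}{1105249}\right) = - 3 \left(1074816 \cdot \frac{1}{5646} - \frac{958}{1105249}\right) = - 3 \left(\frac{179136}{941} - \frac{958}{1105249}\right) = \left(-3\right) \frac{197988983386}{1040039309} = - \frac{593966950158}{1040039309} \approx -571.1$)
$\frac{u}{p{\left(837,-2965 \right)}} = - \frac{593966950158}{1040039309 \cdot 4 \sqrt{837^{2} + \left(-2965\right)^{2}}} = - \frac{593966950158}{1040039309 \cdot 4 \sqrt{700569 + 8791225}} = - \frac{593966950158}{1040039309 \cdot 4 \sqrt{9491794}} = - \frac{593966950158 \frac{\sqrt{9491794}}{37967176}}{1040039309} = - \frac{296983475079 \sqrt{9491794}}{19743677745860692}$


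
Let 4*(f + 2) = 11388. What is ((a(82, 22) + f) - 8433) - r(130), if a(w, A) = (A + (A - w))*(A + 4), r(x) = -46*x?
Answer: -596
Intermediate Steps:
a(w, A) = (4 + A)*(-w + 2*A) (a(w, A) = (-w + 2*A)*(4 + A) = (4 + A)*(-w + 2*A))
f = 2845 (f = -2 + (1/4)*11388 = -2 + 2847 = 2845)
((a(82, 22) + f) - 8433) - r(130) = (((-4*82 + 2*22**2 + 8*22 - 1*22*82) + 2845) - 8433) - (-46)*130 = (((-328 + 2*484 + 176 - 1804) + 2845) - 8433) - 1*(-5980) = (((-328 + 968 + 176 - 1804) + 2845) - 8433) + 5980 = ((-988 + 2845) - 8433) + 5980 = (1857 - 8433) + 5980 = -6576 + 5980 = -596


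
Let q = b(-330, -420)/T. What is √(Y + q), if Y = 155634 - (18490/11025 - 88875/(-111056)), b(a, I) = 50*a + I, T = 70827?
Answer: √737216002500715797299125985/68825428980 ≈ 394.50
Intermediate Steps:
b(a, I) = I + 50*a
Y = 38110810701857/244878480 (Y = 155634 - (18490*(1/11025) - 88875*(-1/111056)) = 155634 - (3698/2205 + 88875/111056) = 155634 - 1*606654463/244878480 = 155634 - 606654463/244878480 = 38110810701857/244878480 ≈ 1.5563e+5)
q = -5640/23609 (q = (-420 + 50*(-330))/70827 = (-420 - 16500)*(1/70827) = -16920*1/70827 = -5640/23609 ≈ -0.23889)
√(Y + q) = √(38110810701857/244878480 - 5640/23609) = √(899756748745514713/5781336034320) = √737216002500715797299125985/68825428980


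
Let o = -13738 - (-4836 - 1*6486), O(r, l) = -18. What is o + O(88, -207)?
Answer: -2434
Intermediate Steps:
o = -2416 (o = -13738 - (-4836 - 6486) = -13738 - 1*(-11322) = -13738 + 11322 = -2416)
o + O(88, -207) = -2416 - 18 = -2434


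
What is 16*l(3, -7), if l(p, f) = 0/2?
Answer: 0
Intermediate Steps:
l(p, f) = 0 (l(p, f) = 0*(½) = 0)
16*l(3, -7) = 16*0 = 0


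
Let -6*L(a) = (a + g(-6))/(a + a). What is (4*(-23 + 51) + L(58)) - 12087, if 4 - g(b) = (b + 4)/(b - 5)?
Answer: -11460160/957 ≈ -11975.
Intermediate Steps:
g(b) = 4 - (4 + b)/(-5 + b) (g(b) = 4 - (b + 4)/(b - 5) = 4 - (4 + b)/(-5 + b))
L(a) = -(42/11 + a)/(12*a) (L(a) = -(a + 3*(-8 - 6)/(-5 - 6))/(6*(a + a)) = -(a + 3*(-14)/(-11))/(6*(2*a)) = -(a + 3*(-1/11)*(-14))*1/(2*a)/6 = -(a + 42/11)*1/(2*a)/6 = -(42/11 + a)*1/(2*a)/6 = -(42/11 + a)/(12*a))
(4*(-23 + 51) + L(58)) - 12087 = (4*(-23 + 51) + (1/132)*(-42 - 11*58)/58) - 12087 = (4*28 + (1/132)*(1/58)*(-42 - 638)) - 12087 = (112 + (1/132)*(1/58)*(-680)) - 12087 = (112 - 85/957) - 12087 = 107099/957 - 12087 = -11460160/957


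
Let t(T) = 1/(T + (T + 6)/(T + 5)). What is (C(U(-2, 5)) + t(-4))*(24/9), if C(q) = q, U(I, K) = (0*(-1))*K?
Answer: -4/3 ≈ -1.3333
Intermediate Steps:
U(I, K) = 0 (U(I, K) = 0*K = 0)
t(T) = 1/(T + (6 + T)/(5 + T))
(C(U(-2, 5)) + t(-4))*(24/9) = (0 + (5 - 4)/(6 + (-4)² + 6*(-4)))*(24/9) = (0 + 1/(6 + 16 - 24))*(24*(⅑)) = (0 + 1/(-2))*(8/3) = (0 - ½*1)*(8/3) = (0 - ½)*(8/3) = -½*8/3 = -4/3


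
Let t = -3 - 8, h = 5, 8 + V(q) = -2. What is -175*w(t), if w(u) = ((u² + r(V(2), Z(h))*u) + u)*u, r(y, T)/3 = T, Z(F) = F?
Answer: -105875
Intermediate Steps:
V(q) = -10 (V(q) = -8 - 2 = -10)
r(y, T) = 3*T
t = -11
w(u) = u*(u² + 16*u) (w(u) = ((u² + (3*5)*u) + u)*u = ((u² + 15*u) + u)*u = (u² + 16*u)*u = u*(u² + 16*u))
-175*w(t) = -175*(-11)²*(16 - 11) = -21175*5 = -175*605 = -105875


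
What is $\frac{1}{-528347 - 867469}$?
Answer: $- \frac{1}{1395816} \approx -7.1643 \cdot 10^{-7}$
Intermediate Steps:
$\frac{1}{-528347 - 867469} = \frac{1}{-1395816} = - \frac{1}{1395816}$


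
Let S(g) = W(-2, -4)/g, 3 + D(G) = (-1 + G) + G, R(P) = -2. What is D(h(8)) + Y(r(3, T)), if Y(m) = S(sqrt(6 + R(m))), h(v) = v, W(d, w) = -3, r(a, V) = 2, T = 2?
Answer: 21/2 ≈ 10.500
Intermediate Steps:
D(G) = -4 + 2*G (D(G) = -3 + ((-1 + G) + G) = -3 + (-1 + 2*G) = -4 + 2*G)
S(g) = -3/g
Y(m) = -3/2 (Y(m) = -3/sqrt(6 - 2) = -3/(sqrt(4)) = -3/2)
D(h(8)) + Y(r(3, T)) = (-4 + 2*8) - 3/2 = (-4 + 16) - 3/2 = 12 - 3/2 = 21/2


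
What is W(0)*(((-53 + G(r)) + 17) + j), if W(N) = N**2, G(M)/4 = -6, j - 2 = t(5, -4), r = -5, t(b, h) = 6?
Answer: 0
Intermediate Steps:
j = 8 (j = 2 + 6 = 8)
G(M) = -24 (G(M) = 4*(-6) = -24)
W(0)*(((-53 + G(r)) + 17) + j) = 0**2*(((-53 - 24) + 17) + 8) = 0*((-77 + 17) + 8) = 0*(-60 + 8) = 0*(-52) = 0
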